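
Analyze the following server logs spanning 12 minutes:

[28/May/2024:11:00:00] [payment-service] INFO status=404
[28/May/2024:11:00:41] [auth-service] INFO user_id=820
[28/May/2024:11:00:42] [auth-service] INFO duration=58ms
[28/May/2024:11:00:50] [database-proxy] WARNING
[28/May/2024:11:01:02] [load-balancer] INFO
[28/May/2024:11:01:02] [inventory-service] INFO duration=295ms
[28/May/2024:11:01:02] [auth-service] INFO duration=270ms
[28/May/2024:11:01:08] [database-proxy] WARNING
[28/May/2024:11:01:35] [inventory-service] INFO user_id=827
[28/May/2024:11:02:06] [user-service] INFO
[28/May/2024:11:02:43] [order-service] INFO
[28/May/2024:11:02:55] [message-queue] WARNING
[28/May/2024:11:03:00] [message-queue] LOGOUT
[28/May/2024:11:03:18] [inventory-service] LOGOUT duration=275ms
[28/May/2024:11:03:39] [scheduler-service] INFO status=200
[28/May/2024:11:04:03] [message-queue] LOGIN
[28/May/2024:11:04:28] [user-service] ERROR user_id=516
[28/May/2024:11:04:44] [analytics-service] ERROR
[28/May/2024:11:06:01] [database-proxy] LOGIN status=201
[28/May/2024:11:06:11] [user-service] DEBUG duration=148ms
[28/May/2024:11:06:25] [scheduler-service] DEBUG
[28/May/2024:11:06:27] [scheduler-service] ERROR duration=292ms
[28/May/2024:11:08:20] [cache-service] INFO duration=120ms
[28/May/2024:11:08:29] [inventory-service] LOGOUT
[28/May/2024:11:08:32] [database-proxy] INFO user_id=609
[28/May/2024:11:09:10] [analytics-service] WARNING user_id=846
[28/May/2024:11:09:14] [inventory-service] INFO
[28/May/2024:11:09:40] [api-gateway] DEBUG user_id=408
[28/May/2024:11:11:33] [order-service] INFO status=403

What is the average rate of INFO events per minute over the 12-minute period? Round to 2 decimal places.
1.17

To calculate the rate:

1. Count total INFO events: 14
2. Total time period: 12 minutes
3. Rate = 14 / 12 = 1.17 events per minute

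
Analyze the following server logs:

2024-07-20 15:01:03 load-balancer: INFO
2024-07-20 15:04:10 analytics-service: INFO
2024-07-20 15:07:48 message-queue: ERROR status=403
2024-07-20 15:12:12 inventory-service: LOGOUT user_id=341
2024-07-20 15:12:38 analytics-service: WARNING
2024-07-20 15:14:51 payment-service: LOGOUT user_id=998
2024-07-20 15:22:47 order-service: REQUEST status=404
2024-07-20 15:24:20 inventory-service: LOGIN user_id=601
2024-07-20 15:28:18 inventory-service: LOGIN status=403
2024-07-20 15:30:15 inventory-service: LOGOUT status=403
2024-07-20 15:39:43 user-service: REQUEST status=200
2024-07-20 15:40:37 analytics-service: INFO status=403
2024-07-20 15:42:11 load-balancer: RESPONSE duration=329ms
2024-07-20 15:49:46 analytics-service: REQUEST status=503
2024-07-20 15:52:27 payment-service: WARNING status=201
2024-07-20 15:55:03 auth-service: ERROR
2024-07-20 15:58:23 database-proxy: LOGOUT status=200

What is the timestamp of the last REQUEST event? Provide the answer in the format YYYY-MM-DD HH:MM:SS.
2024-07-20 15:49:46

To find the last event:

1. Filter for all REQUEST events
2. Sort by timestamp
3. Select the last one
4. Timestamp: 2024-07-20 15:49:46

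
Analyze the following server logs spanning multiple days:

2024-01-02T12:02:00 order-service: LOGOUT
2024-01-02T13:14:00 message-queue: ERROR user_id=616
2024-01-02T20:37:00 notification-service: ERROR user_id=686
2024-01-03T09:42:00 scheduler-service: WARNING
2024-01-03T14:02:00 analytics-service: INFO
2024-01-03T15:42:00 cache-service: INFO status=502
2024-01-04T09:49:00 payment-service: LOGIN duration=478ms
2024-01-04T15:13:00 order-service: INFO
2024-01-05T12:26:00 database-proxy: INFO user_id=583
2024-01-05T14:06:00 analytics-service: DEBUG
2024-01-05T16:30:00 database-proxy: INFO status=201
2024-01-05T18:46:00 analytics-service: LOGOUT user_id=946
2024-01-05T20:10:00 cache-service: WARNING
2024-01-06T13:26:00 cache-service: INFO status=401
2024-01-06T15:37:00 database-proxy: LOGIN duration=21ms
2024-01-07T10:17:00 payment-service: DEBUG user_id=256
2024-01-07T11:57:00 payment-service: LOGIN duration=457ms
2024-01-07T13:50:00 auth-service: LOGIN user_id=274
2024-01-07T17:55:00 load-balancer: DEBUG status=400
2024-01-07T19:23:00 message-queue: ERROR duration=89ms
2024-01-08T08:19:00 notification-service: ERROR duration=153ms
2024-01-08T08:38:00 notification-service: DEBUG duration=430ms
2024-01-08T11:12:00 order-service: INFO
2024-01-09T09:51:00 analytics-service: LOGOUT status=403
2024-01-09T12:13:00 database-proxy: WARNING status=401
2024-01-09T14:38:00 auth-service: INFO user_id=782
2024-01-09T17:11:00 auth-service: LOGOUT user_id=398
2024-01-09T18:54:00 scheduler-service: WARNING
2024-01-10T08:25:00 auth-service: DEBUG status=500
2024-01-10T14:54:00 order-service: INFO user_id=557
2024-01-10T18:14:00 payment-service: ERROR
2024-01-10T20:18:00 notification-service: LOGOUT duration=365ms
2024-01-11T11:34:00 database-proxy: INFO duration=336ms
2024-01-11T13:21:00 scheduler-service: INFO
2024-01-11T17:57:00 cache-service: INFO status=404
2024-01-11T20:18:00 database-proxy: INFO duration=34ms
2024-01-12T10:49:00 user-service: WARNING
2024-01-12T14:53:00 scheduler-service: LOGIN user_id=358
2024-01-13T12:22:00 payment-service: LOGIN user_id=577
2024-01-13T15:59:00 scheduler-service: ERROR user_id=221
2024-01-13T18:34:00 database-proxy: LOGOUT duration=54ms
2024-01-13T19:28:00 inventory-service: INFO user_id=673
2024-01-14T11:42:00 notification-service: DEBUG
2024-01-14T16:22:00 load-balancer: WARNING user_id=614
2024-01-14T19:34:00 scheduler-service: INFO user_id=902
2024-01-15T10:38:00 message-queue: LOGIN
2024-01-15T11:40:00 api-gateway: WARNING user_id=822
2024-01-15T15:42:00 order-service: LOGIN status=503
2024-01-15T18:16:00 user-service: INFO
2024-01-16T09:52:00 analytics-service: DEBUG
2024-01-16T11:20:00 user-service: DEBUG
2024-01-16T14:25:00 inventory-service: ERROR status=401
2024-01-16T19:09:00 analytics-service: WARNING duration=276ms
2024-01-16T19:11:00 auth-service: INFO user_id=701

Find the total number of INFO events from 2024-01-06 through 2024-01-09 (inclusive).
3

To filter by date range:

1. Date range: 2024-01-06 through 2024-01-09, both dates inclusive
2. Filter for INFO events whose date falls in this range
3. Count matching events: 3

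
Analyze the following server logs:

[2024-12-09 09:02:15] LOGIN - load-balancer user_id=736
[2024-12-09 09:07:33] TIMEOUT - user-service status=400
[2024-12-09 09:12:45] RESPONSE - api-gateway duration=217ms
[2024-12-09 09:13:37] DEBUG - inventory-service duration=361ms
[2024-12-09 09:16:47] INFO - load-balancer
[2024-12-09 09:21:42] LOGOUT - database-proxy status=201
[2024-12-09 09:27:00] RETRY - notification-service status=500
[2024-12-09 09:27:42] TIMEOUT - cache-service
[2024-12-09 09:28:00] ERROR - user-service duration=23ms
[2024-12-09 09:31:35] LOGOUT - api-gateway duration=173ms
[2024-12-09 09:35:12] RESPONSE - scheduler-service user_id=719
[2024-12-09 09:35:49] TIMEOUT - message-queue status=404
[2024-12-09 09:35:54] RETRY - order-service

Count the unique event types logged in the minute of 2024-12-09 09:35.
3

To count unique event types:

1. Filter events in the minute starting at 2024-12-09 09:35
2. Extract event types from matching entries
3. Count unique types: 3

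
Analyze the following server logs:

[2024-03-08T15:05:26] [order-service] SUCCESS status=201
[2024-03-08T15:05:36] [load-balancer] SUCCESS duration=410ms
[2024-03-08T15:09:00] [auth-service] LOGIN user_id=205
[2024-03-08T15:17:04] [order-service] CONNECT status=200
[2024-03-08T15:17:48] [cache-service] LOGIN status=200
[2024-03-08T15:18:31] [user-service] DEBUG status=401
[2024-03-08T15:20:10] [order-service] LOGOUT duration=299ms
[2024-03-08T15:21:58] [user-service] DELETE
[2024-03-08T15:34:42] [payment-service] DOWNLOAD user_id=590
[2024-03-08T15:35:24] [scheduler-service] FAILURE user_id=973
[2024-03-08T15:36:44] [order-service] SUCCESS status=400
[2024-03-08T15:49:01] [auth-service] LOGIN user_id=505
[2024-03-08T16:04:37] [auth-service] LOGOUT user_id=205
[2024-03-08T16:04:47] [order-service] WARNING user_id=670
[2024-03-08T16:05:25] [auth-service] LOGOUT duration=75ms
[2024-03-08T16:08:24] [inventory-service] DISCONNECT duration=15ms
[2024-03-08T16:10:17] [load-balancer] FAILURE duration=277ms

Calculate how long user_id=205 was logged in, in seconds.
3337

To calculate session duration:

1. Find LOGIN event for user_id=205: 2024-03-08T15:09:00
2. Find LOGOUT event for user_id=205: 2024-03-08T16:04:37
3. Session duration: 2024-03-08T16:04:37 - 2024-03-08T15:09:00 = 3337 seconds (55 minutes)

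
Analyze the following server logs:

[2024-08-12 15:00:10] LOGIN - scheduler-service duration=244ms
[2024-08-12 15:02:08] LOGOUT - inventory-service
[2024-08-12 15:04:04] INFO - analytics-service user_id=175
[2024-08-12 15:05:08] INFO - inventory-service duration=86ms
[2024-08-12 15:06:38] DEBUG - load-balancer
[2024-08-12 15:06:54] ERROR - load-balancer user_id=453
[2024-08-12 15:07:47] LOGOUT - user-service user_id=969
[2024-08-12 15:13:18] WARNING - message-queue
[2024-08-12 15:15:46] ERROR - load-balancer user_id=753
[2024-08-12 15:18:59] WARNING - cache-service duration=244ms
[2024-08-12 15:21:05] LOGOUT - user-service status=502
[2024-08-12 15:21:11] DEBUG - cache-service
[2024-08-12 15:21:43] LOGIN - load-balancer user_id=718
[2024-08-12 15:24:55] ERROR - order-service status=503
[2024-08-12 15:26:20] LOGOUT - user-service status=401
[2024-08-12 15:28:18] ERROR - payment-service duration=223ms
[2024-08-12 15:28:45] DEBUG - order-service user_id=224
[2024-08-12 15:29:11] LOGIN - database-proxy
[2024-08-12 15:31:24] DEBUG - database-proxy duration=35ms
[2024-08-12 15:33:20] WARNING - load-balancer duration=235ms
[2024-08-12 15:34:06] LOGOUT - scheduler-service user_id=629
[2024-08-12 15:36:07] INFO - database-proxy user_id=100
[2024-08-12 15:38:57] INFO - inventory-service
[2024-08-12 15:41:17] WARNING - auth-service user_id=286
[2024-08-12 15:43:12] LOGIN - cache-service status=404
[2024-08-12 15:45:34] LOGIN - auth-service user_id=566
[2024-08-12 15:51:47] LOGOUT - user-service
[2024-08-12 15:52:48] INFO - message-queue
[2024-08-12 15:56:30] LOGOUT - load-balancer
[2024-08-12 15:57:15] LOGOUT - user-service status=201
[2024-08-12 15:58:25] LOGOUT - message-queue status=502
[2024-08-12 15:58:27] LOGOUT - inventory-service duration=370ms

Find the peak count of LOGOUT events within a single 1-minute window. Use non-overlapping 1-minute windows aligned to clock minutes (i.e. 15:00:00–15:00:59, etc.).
2

To find the burst window:

1. Divide the log period into non-overlapping 1-minute windows starting at 15:00
2. Count LOGOUT events in each window
3. Find the window with maximum count
4. Maximum events in a window: 2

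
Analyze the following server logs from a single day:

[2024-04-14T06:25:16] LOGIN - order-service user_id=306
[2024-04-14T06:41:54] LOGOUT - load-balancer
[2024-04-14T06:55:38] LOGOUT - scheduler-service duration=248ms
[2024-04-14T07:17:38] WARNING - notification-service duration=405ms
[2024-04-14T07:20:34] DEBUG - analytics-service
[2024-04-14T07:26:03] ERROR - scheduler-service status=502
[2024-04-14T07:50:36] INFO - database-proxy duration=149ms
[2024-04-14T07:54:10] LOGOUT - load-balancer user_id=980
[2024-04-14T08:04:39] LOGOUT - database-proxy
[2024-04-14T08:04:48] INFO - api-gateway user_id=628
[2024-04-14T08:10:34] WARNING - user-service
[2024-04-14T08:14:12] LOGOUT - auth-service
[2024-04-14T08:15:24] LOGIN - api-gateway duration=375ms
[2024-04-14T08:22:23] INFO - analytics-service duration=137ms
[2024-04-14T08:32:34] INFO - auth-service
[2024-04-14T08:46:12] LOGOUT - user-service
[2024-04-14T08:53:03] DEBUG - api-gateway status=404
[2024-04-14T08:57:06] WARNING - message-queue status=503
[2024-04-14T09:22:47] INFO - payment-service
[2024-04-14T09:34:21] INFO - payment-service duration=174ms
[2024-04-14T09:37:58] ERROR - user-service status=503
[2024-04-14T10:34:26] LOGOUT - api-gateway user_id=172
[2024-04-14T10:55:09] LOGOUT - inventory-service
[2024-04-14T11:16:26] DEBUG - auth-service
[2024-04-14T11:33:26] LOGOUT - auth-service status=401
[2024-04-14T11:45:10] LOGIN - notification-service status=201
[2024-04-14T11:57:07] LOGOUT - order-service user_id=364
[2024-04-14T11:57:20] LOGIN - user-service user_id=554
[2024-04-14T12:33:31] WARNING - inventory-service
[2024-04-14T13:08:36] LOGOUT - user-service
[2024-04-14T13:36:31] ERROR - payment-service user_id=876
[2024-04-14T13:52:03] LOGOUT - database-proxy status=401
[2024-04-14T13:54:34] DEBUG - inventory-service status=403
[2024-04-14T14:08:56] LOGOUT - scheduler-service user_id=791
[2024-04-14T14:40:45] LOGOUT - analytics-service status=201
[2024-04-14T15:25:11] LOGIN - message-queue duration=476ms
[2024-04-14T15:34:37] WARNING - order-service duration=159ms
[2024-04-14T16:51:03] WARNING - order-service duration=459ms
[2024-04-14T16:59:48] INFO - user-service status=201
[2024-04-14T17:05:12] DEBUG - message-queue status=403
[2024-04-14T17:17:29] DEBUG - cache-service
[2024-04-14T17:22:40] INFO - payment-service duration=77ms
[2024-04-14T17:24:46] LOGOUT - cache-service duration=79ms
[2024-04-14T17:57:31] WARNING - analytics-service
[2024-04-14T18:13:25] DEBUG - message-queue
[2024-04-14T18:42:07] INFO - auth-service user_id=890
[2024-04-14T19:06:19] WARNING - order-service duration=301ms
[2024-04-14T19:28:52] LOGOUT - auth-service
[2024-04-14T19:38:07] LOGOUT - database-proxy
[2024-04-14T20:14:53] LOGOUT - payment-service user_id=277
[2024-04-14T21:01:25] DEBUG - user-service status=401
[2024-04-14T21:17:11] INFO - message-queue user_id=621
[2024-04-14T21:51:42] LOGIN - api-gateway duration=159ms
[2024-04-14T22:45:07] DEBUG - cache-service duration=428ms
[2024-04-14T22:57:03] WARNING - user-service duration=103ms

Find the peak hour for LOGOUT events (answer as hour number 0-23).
8

To find the peak hour:

1. Group all LOGOUT events by hour
2. Count events in each hour
3. Find hour with maximum count
4. Peak hour: 8 (with 3 events)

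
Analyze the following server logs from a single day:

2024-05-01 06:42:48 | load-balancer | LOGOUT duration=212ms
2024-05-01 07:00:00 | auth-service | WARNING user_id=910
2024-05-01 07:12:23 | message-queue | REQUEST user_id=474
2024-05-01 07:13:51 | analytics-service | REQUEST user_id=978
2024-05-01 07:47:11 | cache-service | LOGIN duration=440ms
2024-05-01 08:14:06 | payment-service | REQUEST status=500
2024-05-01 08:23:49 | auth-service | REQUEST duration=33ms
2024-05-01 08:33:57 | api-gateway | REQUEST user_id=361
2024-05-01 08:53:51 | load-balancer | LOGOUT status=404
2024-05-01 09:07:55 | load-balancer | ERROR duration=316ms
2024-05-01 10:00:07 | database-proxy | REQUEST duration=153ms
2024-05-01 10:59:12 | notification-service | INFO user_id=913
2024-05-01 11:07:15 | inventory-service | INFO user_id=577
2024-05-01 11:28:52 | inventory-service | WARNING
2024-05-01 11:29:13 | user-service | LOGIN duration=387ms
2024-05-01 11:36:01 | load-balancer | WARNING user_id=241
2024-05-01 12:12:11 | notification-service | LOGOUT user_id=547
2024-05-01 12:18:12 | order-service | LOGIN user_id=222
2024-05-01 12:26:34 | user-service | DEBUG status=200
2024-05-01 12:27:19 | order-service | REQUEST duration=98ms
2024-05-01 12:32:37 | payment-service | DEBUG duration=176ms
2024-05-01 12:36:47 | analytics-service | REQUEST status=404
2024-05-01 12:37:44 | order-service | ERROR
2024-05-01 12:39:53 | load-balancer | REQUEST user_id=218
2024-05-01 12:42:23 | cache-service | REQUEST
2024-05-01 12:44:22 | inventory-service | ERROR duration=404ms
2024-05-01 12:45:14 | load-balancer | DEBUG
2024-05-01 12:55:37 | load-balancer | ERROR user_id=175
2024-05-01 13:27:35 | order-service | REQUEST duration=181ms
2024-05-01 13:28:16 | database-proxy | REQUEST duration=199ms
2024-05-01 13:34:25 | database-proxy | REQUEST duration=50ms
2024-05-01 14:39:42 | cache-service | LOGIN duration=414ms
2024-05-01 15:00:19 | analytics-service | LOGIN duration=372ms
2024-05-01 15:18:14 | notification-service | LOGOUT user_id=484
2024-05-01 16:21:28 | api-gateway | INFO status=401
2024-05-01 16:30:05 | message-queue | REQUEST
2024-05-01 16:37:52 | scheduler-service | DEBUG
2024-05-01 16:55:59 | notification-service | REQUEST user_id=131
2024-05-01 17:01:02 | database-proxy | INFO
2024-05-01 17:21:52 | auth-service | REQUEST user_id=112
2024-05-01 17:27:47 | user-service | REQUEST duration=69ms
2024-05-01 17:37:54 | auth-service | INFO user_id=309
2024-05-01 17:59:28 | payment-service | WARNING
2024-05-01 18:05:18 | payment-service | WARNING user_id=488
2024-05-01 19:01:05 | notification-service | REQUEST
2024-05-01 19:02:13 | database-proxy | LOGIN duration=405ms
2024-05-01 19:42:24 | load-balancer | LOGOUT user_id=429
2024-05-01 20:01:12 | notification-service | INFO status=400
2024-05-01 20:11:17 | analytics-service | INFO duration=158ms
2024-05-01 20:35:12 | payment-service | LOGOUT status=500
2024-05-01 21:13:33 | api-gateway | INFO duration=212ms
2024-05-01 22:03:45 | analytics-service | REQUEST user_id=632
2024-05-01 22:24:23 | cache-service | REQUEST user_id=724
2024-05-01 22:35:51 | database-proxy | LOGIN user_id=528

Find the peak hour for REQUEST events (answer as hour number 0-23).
12

To find the peak hour:

1. Group all REQUEST events by hour
2. Count events in each hour
3. Find hour with maximum count
4. Peak hour: 12 (with 4 events)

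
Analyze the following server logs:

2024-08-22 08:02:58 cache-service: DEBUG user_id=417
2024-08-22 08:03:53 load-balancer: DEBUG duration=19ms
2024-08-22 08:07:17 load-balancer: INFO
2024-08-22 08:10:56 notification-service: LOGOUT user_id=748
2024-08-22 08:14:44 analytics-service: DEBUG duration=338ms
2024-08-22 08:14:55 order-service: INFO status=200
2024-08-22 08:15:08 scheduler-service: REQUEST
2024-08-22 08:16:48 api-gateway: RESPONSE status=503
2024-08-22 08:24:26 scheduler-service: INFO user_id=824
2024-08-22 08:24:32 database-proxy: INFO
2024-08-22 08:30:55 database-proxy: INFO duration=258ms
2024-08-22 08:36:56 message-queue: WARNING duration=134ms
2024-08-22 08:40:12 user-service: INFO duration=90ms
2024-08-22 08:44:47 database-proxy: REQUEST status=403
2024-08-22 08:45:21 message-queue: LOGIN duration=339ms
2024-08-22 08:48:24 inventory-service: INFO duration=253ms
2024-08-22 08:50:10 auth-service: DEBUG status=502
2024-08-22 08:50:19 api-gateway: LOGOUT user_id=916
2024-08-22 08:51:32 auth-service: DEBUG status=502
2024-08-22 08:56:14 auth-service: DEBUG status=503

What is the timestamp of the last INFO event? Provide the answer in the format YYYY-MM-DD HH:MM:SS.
2024-08-22 08:48:24

To find the last event:

1. Filter for all INFO events
2. Sort by timestamp
3. Select the last one
4. Timestamp: 2024-08-22 08:48:24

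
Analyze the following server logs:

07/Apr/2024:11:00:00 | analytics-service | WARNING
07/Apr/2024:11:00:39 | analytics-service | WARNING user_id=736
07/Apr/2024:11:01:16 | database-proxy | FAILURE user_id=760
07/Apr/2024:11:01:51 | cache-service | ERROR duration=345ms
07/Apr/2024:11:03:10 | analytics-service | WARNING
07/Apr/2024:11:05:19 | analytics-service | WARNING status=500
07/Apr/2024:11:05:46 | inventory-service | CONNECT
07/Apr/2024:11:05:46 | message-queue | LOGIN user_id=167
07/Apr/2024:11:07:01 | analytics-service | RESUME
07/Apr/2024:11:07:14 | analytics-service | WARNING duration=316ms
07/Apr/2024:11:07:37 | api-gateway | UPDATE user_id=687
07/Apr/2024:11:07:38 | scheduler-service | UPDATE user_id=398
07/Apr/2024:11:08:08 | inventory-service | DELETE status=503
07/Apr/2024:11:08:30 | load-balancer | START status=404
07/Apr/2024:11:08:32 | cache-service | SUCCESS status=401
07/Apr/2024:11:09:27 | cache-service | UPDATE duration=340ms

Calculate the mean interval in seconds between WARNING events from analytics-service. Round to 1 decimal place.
108.5

To calculate average interval:

1. Find all WARNING events for analytics-service in order
2. Calculate time gaps between consecutive events
3. Compute mean of gaps: 434 / 4 = 108.5 seconds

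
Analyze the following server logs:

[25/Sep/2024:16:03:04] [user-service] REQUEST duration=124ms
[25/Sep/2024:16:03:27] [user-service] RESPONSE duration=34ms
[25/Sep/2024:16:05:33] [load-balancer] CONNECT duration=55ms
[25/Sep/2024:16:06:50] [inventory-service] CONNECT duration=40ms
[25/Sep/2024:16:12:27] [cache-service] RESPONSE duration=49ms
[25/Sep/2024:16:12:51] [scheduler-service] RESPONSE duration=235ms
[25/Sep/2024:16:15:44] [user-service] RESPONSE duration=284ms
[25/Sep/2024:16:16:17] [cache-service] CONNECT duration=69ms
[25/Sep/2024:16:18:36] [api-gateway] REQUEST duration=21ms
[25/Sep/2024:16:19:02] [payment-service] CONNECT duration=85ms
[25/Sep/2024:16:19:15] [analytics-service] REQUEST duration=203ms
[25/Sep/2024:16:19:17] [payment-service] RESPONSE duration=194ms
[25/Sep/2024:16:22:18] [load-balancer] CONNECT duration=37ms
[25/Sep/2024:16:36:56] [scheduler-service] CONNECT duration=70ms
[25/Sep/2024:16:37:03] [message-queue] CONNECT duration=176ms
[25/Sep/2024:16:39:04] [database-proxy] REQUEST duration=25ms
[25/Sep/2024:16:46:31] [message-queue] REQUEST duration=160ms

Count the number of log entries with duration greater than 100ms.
7

To count timeouts:

1. Threshold: 100ms
2. Extract duration from each log entry
3. Count entries where duration > 100
4. Timeout count: 7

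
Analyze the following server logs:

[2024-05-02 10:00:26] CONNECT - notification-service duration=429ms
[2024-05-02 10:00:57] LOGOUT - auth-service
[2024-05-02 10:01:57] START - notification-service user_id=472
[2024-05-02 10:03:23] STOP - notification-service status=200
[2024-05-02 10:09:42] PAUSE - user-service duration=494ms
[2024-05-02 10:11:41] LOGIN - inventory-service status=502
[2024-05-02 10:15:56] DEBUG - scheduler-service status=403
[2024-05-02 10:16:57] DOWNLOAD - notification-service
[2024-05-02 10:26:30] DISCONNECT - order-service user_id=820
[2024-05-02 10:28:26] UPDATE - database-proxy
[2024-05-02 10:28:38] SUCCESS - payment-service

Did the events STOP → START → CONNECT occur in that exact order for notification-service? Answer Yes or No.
No

To verify sequence order:

1. Find all events in sequence STOP → START → CONNECT for notification-service
2. Extract their timestamps
3. Check if timestamps are in ascending order
4. Result: No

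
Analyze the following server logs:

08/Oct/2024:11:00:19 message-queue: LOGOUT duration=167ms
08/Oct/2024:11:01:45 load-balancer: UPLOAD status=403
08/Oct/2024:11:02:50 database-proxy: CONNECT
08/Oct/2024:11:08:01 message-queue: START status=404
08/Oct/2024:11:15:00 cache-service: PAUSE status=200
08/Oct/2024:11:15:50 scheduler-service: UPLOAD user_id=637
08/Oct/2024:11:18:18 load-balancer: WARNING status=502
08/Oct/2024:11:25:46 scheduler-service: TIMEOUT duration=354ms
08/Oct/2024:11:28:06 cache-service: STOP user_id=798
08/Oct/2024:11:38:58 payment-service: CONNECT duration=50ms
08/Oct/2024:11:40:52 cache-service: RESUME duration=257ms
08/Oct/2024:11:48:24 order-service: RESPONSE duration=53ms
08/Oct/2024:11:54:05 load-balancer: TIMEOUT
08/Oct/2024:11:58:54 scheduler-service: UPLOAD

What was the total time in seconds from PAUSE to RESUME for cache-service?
1552

To calculate state duration:

1. Find PAUSE event for cache-service: 08/Oct/2024:11:15:00
2. Find RESUME event for cache-service: 08/Oct/2024:11:40:52
3. Calculate duration: 08/Oct/2024:11:40:52 - 08/Oct/2024:11:15:00 = 1552 seconds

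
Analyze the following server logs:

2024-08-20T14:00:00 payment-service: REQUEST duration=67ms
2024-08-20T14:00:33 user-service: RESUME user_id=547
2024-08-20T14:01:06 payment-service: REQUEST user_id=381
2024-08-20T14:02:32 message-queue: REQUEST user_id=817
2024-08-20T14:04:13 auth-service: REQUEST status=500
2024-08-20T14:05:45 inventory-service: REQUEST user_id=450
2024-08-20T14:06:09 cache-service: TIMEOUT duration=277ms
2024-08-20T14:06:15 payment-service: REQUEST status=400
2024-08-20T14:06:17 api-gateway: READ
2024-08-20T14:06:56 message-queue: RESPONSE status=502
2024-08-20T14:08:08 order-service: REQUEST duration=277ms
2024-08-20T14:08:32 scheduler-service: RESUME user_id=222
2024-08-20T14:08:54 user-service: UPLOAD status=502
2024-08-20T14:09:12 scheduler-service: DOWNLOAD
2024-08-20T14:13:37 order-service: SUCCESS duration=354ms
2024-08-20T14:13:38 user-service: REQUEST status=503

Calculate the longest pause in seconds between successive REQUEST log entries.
330

To find the longest gap:

1. Extract all REQUEST events in chronological order
2. Calculate time differences between consecutive events
3. Find the maximum difference
4. Longest gap: 330 seconds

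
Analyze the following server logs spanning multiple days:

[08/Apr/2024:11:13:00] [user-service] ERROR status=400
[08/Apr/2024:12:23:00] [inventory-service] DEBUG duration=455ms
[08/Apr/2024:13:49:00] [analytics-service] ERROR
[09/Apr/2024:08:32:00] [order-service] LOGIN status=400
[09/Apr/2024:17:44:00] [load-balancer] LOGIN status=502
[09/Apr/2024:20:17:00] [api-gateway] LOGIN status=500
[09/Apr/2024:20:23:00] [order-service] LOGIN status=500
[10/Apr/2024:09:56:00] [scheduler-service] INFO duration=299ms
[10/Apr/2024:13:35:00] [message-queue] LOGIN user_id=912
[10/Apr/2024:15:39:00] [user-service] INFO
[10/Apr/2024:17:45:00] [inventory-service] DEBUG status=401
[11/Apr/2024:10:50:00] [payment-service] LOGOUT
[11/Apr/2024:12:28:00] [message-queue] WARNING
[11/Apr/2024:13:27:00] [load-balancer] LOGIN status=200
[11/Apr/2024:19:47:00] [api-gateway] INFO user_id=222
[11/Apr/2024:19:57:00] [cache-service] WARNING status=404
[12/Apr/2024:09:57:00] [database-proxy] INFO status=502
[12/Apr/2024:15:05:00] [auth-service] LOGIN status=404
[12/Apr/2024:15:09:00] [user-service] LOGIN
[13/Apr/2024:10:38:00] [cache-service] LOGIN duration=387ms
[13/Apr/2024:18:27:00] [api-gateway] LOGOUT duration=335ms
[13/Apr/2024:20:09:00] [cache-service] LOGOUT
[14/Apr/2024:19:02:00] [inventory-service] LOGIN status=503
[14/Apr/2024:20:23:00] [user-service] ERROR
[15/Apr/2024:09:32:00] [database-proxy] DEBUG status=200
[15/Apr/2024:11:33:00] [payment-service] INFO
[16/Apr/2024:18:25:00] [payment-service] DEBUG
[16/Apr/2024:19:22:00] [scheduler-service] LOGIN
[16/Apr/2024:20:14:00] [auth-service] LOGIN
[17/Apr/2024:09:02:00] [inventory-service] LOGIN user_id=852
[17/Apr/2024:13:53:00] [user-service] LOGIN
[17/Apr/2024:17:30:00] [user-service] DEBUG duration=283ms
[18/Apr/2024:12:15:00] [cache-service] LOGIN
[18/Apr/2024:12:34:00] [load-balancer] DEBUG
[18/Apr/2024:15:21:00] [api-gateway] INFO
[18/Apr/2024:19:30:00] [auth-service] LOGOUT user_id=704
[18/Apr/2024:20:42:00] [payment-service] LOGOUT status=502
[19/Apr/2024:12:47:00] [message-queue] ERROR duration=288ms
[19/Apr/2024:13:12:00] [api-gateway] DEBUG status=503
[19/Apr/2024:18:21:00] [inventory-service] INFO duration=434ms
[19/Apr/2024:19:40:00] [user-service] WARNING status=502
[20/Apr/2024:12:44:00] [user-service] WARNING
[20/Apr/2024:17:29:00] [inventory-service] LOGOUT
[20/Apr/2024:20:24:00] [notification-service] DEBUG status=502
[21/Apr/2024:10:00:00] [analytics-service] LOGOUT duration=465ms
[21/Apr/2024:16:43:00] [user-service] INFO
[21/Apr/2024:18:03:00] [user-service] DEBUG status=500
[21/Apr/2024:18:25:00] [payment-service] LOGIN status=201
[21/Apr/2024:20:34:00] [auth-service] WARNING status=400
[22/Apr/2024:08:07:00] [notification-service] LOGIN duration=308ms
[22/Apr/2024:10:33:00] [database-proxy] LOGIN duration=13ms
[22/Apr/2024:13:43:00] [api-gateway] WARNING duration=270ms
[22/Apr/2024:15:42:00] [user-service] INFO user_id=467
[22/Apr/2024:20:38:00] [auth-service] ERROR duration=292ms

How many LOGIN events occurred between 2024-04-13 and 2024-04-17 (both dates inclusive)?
6

To filter by date range:

1. Date range: 2024-04-13 through 2024-04-17, both dates inclusive
2. Filter for LOGIN events whose date falls in this range
3. Count matching events: 6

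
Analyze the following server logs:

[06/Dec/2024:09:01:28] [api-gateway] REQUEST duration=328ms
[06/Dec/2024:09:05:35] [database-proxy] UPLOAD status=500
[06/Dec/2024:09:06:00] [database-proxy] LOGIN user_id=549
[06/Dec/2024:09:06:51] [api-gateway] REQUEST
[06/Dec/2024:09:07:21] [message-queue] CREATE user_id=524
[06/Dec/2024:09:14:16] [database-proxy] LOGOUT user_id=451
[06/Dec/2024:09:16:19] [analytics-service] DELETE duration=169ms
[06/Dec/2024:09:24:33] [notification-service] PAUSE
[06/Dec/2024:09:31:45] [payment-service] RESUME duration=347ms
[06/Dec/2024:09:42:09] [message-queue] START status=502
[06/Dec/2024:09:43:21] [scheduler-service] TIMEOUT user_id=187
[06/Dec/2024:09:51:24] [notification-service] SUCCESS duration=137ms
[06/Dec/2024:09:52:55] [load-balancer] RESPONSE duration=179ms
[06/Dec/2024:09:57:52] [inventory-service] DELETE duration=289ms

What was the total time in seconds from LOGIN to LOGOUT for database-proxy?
496

To calculate state duration:

1. Find LOGIN event for database-proxy: 06/Dec/2024:09:06:00
2. Find LOGOUT event for database-proxy: 06/Dec/2024:09:14:16
3. Calculate duration: 06/Dec/2024:09:14:16 - 06/Dec/2024:09:06:00 = 496 seconds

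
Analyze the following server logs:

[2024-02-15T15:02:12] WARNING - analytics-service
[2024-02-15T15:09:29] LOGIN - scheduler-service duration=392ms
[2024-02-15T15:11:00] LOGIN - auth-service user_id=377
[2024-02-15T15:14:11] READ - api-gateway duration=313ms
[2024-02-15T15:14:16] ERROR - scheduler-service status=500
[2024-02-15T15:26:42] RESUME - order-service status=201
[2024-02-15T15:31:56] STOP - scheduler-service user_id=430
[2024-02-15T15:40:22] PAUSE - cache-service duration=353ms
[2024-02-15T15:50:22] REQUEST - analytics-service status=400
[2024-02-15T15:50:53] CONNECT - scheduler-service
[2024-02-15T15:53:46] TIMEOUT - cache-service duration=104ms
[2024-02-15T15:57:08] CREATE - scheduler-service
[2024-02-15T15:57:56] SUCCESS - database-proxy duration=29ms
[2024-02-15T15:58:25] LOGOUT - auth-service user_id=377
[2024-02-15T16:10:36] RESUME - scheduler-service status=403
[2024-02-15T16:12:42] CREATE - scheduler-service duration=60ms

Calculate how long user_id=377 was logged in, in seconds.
2845

To calculate session duration:

1. Find LOGIN event for user_id=377: 2024-02-15T15:11:00
2. Find LOGOUT event for user_id=377: 2024-02-15T15:58:25
3. Session duration: 2024-02-15T15:58:25 - 2024-02-15T15:11:00 = 2845 seconds (47 minutes)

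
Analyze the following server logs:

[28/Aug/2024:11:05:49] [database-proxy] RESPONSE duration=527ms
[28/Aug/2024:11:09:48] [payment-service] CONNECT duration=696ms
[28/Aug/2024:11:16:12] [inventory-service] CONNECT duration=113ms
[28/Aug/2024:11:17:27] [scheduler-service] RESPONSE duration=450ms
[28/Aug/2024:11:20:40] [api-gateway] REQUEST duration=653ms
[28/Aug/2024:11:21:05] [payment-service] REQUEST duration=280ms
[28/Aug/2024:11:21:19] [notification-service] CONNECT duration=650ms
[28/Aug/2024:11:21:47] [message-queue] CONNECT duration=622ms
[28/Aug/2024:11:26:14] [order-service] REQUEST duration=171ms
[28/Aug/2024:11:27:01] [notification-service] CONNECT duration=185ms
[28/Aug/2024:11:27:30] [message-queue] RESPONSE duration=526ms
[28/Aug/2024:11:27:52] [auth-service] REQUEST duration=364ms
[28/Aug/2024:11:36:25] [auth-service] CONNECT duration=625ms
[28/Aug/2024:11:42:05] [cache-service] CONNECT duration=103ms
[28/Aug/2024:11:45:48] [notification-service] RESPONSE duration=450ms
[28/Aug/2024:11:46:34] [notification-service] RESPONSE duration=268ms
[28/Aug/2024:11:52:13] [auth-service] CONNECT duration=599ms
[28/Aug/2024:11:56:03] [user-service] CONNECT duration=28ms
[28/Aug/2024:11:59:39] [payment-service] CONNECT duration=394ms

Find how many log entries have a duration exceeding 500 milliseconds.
8

To count timeouts:

1. Threshold: 500ms
2. Extract duration from each log entry
3. Count entries where duration > 500
4. Timeout count: 8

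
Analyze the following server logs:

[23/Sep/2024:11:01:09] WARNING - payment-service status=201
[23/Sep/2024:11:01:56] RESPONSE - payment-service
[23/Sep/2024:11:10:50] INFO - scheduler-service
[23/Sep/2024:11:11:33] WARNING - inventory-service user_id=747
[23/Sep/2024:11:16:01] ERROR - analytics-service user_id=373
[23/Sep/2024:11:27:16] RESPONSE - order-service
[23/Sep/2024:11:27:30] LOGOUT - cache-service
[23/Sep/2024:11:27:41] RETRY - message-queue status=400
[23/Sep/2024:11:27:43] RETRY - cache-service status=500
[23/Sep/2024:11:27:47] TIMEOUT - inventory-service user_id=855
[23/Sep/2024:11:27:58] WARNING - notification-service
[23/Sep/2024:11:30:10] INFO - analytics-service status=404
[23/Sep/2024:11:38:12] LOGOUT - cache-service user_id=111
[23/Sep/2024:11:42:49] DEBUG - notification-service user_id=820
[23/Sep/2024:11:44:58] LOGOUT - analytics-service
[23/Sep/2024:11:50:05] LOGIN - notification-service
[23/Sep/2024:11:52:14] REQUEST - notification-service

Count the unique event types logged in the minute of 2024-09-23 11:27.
5

To count unique event types:

1. Filter events in the minute starting at 2024-09-23 11:27
2. Extract event types from matching entries
3. Count unique types: 5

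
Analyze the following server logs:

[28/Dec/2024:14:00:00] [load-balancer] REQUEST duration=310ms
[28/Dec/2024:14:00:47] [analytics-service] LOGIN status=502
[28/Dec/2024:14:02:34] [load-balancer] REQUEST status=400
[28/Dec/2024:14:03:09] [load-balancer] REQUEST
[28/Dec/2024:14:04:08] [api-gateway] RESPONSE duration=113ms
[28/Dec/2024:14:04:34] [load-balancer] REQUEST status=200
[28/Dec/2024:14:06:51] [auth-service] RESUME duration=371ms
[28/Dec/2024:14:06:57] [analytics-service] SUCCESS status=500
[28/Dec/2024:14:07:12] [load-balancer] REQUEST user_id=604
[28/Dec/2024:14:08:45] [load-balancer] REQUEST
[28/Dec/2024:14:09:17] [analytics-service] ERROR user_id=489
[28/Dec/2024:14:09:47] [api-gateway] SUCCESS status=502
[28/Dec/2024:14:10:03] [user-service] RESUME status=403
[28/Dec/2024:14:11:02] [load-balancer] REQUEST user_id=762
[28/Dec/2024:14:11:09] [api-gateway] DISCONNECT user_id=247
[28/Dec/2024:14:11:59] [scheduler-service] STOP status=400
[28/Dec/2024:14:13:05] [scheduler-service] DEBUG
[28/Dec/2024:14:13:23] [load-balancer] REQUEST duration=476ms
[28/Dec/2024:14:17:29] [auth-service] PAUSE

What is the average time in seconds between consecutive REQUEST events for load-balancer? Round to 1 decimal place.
114.7

To calculate average interval:

1. Find all REQUEST events for load-balancer in order
2. Calculate time gaps between consecutive events
3. Compute mean of gaps: 803 / 7 = 114.7 seconds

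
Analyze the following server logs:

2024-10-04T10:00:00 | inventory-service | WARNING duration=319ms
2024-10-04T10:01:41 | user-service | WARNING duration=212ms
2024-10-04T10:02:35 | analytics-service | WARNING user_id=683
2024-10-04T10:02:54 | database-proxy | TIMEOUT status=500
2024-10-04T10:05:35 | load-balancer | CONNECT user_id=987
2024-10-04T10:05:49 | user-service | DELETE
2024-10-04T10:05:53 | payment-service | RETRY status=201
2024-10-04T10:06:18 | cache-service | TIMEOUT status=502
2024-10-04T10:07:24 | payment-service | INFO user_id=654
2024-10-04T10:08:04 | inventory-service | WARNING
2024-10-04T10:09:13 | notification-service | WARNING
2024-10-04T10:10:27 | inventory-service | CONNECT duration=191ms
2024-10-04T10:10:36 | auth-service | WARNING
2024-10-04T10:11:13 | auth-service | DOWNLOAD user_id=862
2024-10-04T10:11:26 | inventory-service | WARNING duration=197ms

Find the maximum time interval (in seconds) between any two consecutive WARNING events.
329

To find the longest gap:

1. Extract all WARNING events in chronological order
2. Calculate time differences between consecutive events
3. Find the maximum difference
4. Longest gap: 329 seconds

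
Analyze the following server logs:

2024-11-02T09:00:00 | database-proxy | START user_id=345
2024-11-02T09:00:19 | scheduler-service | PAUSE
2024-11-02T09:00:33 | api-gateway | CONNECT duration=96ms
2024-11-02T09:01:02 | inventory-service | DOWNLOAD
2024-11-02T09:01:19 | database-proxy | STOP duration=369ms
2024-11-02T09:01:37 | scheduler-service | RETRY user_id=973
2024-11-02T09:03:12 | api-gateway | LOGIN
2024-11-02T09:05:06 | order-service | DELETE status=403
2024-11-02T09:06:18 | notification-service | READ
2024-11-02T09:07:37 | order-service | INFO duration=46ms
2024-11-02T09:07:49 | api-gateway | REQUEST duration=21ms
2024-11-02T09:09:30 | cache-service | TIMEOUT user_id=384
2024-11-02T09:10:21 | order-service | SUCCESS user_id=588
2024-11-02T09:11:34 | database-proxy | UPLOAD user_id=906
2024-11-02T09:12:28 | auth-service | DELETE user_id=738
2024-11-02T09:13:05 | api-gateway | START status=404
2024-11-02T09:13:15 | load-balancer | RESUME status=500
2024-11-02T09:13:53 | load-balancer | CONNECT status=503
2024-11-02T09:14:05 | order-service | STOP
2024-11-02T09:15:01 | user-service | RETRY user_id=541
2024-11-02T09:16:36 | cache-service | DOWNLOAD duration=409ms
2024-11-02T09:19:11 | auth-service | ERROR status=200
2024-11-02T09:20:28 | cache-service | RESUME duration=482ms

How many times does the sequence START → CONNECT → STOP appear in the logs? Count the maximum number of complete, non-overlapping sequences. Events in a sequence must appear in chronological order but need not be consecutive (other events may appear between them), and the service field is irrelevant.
2

To count sequences:

1. Look for pattern: START → CONNECT → STOP
2. Greedily scan the log in chronological order, matching each sequence element in turn (ignoring service)
3. Each time the full pattern completes, increment the count and restart matching from the next event
4. Complete non-overlapping sequences found: 2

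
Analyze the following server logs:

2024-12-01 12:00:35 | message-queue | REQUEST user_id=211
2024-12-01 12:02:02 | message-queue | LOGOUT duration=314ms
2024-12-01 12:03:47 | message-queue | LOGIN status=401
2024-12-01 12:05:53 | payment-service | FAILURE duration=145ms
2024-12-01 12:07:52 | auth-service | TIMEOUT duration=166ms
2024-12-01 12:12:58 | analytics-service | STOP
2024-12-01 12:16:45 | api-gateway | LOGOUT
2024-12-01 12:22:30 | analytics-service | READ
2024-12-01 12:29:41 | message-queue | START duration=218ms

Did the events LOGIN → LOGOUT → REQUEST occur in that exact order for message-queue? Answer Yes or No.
No

To verify sequence order:

1. Find all events in sequence LOGIN → LOGOUT → REQUEST for message-queue
2. Extract their timestamps
3. Check if timestamps are in ascending order
4. Result: No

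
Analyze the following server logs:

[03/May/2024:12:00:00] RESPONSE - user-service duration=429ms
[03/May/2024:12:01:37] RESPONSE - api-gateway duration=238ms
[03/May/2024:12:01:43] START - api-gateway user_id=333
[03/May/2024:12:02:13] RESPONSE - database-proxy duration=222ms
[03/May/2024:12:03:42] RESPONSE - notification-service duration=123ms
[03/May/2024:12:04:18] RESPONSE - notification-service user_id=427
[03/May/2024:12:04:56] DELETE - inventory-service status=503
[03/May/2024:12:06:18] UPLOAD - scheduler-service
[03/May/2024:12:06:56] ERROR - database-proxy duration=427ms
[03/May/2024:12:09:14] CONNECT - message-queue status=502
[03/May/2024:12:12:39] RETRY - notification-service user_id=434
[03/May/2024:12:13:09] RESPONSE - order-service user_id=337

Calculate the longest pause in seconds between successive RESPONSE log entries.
531

To find the longest gap:

1. Extract all RESPONSE events in chronological order
2. Calculate time differences between consecutive events
3. Find the maximum difference
4. Longest gap: 531 seconds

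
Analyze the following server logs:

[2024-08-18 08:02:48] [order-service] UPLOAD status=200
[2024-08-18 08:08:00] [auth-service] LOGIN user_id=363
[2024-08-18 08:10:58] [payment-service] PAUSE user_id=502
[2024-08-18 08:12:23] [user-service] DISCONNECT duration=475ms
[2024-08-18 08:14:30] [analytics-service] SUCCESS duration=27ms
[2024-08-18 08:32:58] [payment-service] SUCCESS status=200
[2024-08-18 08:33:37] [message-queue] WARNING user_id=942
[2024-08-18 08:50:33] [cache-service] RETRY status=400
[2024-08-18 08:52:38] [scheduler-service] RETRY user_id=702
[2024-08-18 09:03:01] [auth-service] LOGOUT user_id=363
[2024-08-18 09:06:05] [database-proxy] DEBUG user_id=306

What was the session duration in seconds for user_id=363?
3301

To calculate session duration:

1. Find LOGIN event for user_id=363: 2024-08-18 08:08:00
2. Find LOGOUT event for user_id=363: 2024-08-18 09:03:01
3. Session duration: 2024-08-18 09:03:01 - 2024-08-18 08:08:00 = 3301 seconds (55 minutes)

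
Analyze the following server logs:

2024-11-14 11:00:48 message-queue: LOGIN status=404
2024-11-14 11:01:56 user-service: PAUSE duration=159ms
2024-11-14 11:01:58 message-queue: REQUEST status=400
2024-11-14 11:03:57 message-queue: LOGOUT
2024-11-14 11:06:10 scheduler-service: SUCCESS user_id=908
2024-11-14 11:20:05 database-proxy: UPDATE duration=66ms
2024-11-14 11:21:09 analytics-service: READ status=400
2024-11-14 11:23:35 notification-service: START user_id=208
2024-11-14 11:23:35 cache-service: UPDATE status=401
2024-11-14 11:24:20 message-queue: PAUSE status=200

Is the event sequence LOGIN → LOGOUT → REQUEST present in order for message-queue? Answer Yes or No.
No

To verify sequence order:

1. Find all events in sequence LOGIN → LOGOUT → REQUEST for message-queue
2. Extract their timestamps
3. Check if timestamps are in ascending order
4. Result: No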